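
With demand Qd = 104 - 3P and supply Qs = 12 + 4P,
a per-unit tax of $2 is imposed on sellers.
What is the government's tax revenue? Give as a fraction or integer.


With tax on sellers, new supply: Qs' = 12 + 4(P - 2)
= 4 + 4P
New equilibrium quantity:
Q_new = 428/7
Tax revenue = tax * Q_new = 2 * 428/7 = 856/7

856/7


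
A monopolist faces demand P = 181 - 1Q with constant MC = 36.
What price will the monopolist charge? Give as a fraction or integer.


MR = 181 - 2Q
Set MR = MC: 181 - 2Q = 36
Q* = 145/2
Substitute into demand:
P* = 181 - 1*145/2 = 217/2

217/2


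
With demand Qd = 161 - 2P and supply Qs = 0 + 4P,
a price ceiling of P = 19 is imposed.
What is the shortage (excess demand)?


At P = 19:
Qd = 161 - 2*19 = 123
Qs = 0 + 4*19 = 76
Shortage = Qd - Qs = 123 - 76 = 47

47


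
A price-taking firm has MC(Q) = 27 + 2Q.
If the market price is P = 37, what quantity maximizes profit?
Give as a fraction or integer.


In perfect competition, profit is maximized where P = MC.
37 = 27 + 2Q
10 = 2Q
Q* = 10/2 = 5

5


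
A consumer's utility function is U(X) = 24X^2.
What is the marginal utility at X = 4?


MU = dU/dX = 24*2*X^(2-1)
MU = 48*X^1
At X = 4:
MU = 48 * 4^1
MU = 48 * 4 = 192

192


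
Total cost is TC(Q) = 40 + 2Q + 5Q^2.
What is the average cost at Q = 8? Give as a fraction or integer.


TC(8) = 40 + 2*8 + 5*8^2
TC(8) = 40 + 16 + 320 = 376
AC = TC/Q = 376/8 = 47

47


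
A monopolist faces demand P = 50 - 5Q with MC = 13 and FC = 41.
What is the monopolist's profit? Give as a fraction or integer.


MR = MC: 50 - 10Q = 13
Q* = 37/10
P* = 50 - 5*37/10 = 63/2
Profit = (P* - MC)*Q* - FC
= (63/2 - 13)*37/10 - 41
= 37/2*37/10 - 41
= 1369/20 - 41 = 549/20

549/20


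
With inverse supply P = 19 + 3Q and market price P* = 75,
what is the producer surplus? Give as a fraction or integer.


Minimum supply price (at Q=0): P_min = 19
Quantity supplied at P* = 75:
Q* = (75 - 19)/3 = 56/3
PS = (1/2) * Q* * (P* - P_min)
PS = (1/2) * 56/3 * (75 - 19)
PS = (1/2) * 56/3 * 56 = 1568/3

1568/3


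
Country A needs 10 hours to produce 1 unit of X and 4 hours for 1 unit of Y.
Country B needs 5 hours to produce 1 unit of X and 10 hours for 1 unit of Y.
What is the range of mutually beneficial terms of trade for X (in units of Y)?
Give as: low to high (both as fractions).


Opportunity cost of X for Country A = hours_X / hours_Y = 10/4 = 5/2 units of Y
Opportunity cost of X for Country B = hours_X / hours_Y = 5/10 = 1/2 units of Y
Terms of trade must be between the two opportunity costs.
Range: 1/2 to 5/2

1/2 to 5/2


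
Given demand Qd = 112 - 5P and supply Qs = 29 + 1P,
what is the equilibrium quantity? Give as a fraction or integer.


First find equilibrium price:
112 - 5P = 29 + 1P
P* = 83/6 = 83/6
Then substitute into demand:
Q* = 112 - 5 * 83/6 = 257/6

257/6


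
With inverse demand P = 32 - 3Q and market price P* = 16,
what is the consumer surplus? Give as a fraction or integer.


Maximum willingness to pay (at Q=0): P_max = 32
Quantity demanded at P* = 16:
Q* = (32 - 16)/3 = 16/3
CS = (1/2) * Q* * (P_max - P*)
CS = (1/2) * 16/3 * (32 - 16)
CS = (1/2) * 16/3 * 16 = 128/3

128/3


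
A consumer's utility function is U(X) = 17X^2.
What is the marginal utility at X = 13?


MU = dU/dX = 17*2*X^(2-1)
MU = 34*X^1
At X = 13:
MU = 34 * 13^1
MU = 34 * 13 = 442

442


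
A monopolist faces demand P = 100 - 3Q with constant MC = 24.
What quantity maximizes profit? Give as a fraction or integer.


TR = P*Q = (100 - 3Q)Q = 100Q - 3Q^2
MR = dTR/dQ = 100 - 6Q
Set MR = MC:
100 - 6Q = 24
76 = 6Q
Q* = 76/6 = 38/3

38/3


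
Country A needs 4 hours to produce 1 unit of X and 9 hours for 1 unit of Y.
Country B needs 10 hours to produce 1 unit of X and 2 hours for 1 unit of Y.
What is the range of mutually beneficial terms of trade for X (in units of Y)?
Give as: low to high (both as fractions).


Opportunity cost of X for Country A = hours_X / hours_Y = 4/9 = 4/9 units of Y
Opportunity cost of X for Country B = hours_X / hours_Y = 10/2 = 5 units of Y
Terms of trade must be between the two opportunity costs.
Range: 4/9 to 5

4/9 to 5


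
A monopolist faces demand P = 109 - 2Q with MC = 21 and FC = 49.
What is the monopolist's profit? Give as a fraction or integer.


MR = MC: 109 - 4Q = 21
Q* = 22
P* = 109 - 2*22 = 65
Profit = (P* - MC)*Q* - FC
= (65 - 21)*22 - 49
= 44*22 - 49
= 968 - 49 = 919

919


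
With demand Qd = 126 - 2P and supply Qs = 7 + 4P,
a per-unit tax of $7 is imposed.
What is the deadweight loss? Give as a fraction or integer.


Pre-tax equilibrium quantity: Q* = 259/3
Post-tax equilibrium quantity: Q_tax = 77
Reduction in quantity: Q* - Q_tax = 28/3
DWL = (1/2) * tax * (Q* - Q_tax)
DWL = (1/2) * 7 * 28/3 = 98/3

98/3


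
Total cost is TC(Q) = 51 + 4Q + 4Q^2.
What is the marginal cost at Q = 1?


MC = dTC/dQ = 4 + 2*4*Q
At Q = 1:
MC = 4 + 8*1
MC = 4 + 8 = 12

12


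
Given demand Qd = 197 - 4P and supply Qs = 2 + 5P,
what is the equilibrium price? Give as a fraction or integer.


At equilibrium, Qd = Qs.
197 - 4P = 2 + 5P
197 - 2 = 4P + 5P
195 = 9P
P* = 195/9 = 65/3

65/3


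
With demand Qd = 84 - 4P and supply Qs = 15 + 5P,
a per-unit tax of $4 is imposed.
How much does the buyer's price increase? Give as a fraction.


With a per-unit tax, the buyer's price increase depends on relative slopes.
Supply slope: d = 5, Demand slope: b = 4
Buyer's price increase = d * tax / (b + d)
= 5 * 4 / (4 + 5)
= 20 / 9 = 20/9

20/9


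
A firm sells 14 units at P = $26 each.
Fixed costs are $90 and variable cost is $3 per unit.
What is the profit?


Total Revenue = P * Q = 26 * 14 = $364
Total Cost = FC + VC*Q = 90 + 3*14 = $132
Profit = TR - TC = 364 - 132 = $232

$232


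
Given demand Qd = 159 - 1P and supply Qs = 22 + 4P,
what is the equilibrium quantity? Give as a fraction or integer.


First find equilibrium price:
159 - 1P = 22 + 4P
P* = 137/5 = 137/5
Then substitute into demand:
Q* = 159 - 1 * 137/5 = 658/5

658/5


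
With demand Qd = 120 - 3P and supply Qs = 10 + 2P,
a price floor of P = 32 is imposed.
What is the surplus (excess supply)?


At P = 32:
Qd = 120 - 3*32 = 24
Qs = 10 + 2*32 = 74
Surplus = Qs - Qd = 74 - 24 = 50

50


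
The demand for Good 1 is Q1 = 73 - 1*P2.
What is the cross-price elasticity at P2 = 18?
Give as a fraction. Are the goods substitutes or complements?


dQ1/dP2 = -1
At P2 = 18: Q1 = 73 - 1*18 = 55
Exy = (dQ1/dP2)(P2/Q1) = -1 * 18 / 55 = -18/55
Since Exy < 0, the goods are complements.

-18/55 (complements)


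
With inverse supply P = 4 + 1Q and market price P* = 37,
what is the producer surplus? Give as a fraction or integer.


Minimum supply price (at Q=0): P_min = 4
Quantity supplied at P* = 37:
Q* = (37 - 4)/1 = 33
PS = (1/2) * Q* * (P* - P_min)
PS = (1/2) * 33 * (37 - 4)
PS = (1/2) * 33 * 33 = 1089/2

1089/2


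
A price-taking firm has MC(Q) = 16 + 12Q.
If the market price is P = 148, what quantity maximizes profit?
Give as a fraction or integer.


In perfect competition, profit is maximized where P = MC.
148 = 16 + 12Q
132 = 12Q
Q* = 132/12 = 11

11


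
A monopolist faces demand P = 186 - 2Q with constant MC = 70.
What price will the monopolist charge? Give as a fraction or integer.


MR = 186 - 4Q
Set MR = MC: 186 - 4Q = 70
Q* = 29
Substitute into demand:
P* = 186 - 2*29 = 128

128


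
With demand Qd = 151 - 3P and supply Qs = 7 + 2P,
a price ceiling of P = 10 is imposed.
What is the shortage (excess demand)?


At P = 10:
Qd = 151 - 3*10 = 121
Qs = 7 + 2*10 = 27
Shortage = Qd - Qs = 121 - 27 = 94

94


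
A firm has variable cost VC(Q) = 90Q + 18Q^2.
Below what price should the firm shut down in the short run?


AVC(Q) = VC(Q)/Q = 90 + 18Q
AVC is increasing in Q, so minimum AVC is at Q -> 0+.
Min AVC = 90
The firm should shut down if P < 90.

90


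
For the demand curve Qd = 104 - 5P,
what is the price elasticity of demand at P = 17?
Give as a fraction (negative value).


dQ/dP = -5
At P = 17: Q = 104 - 5*17 = 19
E = (dQ/dP)(P/Q) = (-5)(17/19) = -85/19

-85/19


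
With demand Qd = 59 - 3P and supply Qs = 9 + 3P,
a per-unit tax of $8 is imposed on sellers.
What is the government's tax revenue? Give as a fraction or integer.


With tax on sellers, new supply: Qs' = 9 + 3(P - 8)
= 3P - 15
New equilibrium quantity:
Q_new = 22
Tax revenue = tax * Q_new = 8 * 22 = 176

176


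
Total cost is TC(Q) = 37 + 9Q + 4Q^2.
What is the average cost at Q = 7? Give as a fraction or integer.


TC(7) = 37 + 9*7 + 4*7^2
TC(7) = 37 + 63 + 196 = 296
AC = TC/Q = 296/7 = 296/7

296/7


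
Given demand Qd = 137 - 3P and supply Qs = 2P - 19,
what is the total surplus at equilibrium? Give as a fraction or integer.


Find equilibrium: 137 - 3P = 2P - 19
137 + 19 = 5P
P* = 156/5 = 156/5
Q* = 2*156/5 - 19 = 217/5
Inverse demand: P = 137/3 - Q/3, so P_max = 137/3
Inverse supply: P = 19/2 + Q/2, so P_min = 19/2
CS = (1/2) * 217/5 * (137/3 - 156/5) = 47089/150
PS = (1/2) * 217/5 * (156/5 - 19/2) = 47089/100
TS = CS + PS = 47089/150 + 47089/100 = 47089/60

47089/60


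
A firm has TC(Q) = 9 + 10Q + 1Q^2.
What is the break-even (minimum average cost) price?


AC(Q) = 9/Q + 10 + 1Q
To minimize: dAC/dQ = -9/Q^2 + 1 = 0
Q^2 = 9/1 = 9
Q* = 3
Min AC = 9/3 + 10 + 1*3
Min AC = 3 + 10 + 3 = 16

16


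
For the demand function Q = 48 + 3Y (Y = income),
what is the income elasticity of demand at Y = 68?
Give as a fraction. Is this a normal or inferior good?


dQ/dY = 3
At Y = 68: Q = 48 + 3*68 = 252
Ey = (dQ/dY)(Y/Q) = 3 * 68 / 252 = 17/21
Since Ey > 0, this is a normal good.

17/21 (normal good)


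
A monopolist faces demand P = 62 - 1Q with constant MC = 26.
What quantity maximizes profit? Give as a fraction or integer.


TR = P*Q = (62 - 1Q)Q = 62Q - 1Q^2
MR = dTR/dQ = 62 - 2Q
Set MR = MC:
62 - 2Q = 26
36 = 2Q
Q* = 36/2 = 18

18


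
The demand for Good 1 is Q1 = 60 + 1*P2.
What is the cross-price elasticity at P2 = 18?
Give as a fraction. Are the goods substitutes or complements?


dQ1/dP2 = 1
At P2 = 18: Q1 = 60 + 1*18 = 78
Exy = (dQ1/dP2)(P2/Q1) = 1 * 18 / 78 = 3/13
Since Exy > 0, the goods are substitutes.

3/13 (substitutes)


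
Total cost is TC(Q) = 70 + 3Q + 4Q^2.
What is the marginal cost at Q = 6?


MC = dTC/dQ = 3 + 2*4*Q
At Q = 6:
MC = 3 + 8*6
MC = 3 + 48 = 51

51


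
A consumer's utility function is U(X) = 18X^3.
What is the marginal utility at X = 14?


MU = dU/dX = 18*3*X^(3-1)
MU = 54*X^2
At X = 14:
MU = 54 * 14^2
MU = 54 * 196 = 10584

10584


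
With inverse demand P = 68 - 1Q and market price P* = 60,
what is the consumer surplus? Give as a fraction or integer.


Maximum willingness to pay (at Q=0): P_max = 68
Quantity demanded at P* = 60:
Q* = (68 - 60)/1 = 8
CS = (1/2) * Q* * (P_max - P*)
CS = (1/2) * 8 * (68 - 60)
CS = (1/2) * 8 * 8 = 32

32


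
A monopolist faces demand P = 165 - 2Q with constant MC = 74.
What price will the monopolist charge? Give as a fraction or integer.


MR = 165 - 4Q
Set MR = MC: 165 - 4Q = 74
Q* = 91/4
Substitute into demand:
P* = 165 - 2*91/4 = 239/2

239/2


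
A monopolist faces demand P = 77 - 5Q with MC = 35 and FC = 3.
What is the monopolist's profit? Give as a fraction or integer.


MR = MC: 77 - 10Q = 35
Q* = 21/5
P* = 77 - 5*21/5 = 56
Profit = (P* - MC)*Q* - FC
= (56 - 35)*21/5 - 3
= 21*21/5 - 3
= 441/5 - 3 = 426/5

426/5


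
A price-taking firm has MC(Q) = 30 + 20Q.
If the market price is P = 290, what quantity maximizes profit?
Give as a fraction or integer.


In perfect competition, profit is maximized where P = MC.
290 = 30 + 20Q
260 = 20Q
Q* = 260/20 = 13

13


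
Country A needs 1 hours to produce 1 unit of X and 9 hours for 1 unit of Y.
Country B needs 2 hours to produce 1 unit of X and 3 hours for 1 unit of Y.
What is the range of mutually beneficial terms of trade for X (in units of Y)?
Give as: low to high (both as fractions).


Opportunity cost of X for Country A = hours_X / hours_Y = 1/9 = 1/9 units of Y
Opportunity cost of X for Country B = hours_X / hours_Y = 2/3 = 2/3 units of Y
Terms of trade must be between the two opportunity costs.
Range: 1/9 to 2/3

1/9 to 2/3


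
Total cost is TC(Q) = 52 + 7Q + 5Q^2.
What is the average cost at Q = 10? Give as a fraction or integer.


TC(10) = 52 + 7*10 + 5*10^2
TC(10) = 52 + 70 + 500 = 622
AC = TC/Q = 622/10 = 311/5

311/5


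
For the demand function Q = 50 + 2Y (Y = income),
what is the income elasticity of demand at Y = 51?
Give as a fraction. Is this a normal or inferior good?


dQ/dY = 2
At Y = 51: Q = 50 + 2*51 = 152
Ey = (dQ/dY)(Y/Q) = 2 * 51 / 152 = 51/76
Since Ey > 0, this is a normal good.

51/76 (normal good)


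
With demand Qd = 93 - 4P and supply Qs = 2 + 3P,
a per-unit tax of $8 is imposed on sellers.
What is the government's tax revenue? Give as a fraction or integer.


With tax on sellers, new supply: Qs' = 2 + 3(P - 8)
= 3P - 22
New equilibrium quantity:
Q_new = 191/7
Tax revenue = tax * Q_new = 8 * 191/7 = 1528/7

1528/7


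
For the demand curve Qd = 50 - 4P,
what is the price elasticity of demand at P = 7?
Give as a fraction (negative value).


dQ/dP = -4
At P = 7: Q = 50 - 4*7 = 22
E = (dQ/dP)(P/Q) = (-4)(7/22) = -14/11

-14/11


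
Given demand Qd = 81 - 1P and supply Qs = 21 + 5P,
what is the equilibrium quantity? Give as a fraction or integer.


First find equilibrium price:
81 - 1P = 21 + 5P
P* = 60/6 = 10
Then substitute into demand:
Q* = 81 - 1 * 10 = 71

71


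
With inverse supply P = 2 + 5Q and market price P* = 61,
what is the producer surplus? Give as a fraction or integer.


Minimum supply price (at Q=0): P_min = 2
Quantity supplied at P* = 61:
Q* = (61 - 2)/5 = 59/5
PS = (1/2) * Q* * (P* - P_min)
PS = (1/2) * 59/5 * (61 - 2)
PS = (1/2) * 59/5 * 59 = 3481/10

3481/10


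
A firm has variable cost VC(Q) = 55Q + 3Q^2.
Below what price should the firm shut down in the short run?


AVC(Q) = VC(Q)/Q = 55 + 3Q
AVC is increasing in Q, so minimum AVC is at Q -> 0+.
Min AVC = 55
The firm should shut down if P < 55.

55


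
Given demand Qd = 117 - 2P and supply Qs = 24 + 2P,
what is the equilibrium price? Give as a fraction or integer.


At equilibrium, Qd = Qs.
117 - 2P = 24 + 2P
117 - 24 = 2P + 2P
93 = 4P
P* = 93/4 = 93/4

93/4


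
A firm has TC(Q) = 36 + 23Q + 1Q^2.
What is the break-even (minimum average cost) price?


AC(Q) = 36/Q + 23 + 1Q
To minimize: dAC/dQ = -36/Q^2 + 1 = 0
Q^2 = 36/1 = 36
Q* = 6
Min AC = 36/6 + 23 + 1*6
Min AC = 6 + 23 + 6 = 35

35


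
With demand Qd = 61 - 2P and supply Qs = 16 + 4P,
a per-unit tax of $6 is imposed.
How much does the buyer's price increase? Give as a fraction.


With a per-unit tax, the buyer's price increase depends on relative slopes.
Supply slope: d = 4, Demand slope: b = 2
Buyer's price increase = d * tax / (b + d)
= 4 * 6 / (2 + 4)
= 24 / 6 = 4

4


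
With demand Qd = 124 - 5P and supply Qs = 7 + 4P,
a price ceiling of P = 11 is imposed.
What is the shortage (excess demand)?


At P = 11:
Qd = 124 - 5*11 = 69
Qs = 7 + 4*11 = 51
Shortage = Qd - Qs = 69 - 51 = 18

18


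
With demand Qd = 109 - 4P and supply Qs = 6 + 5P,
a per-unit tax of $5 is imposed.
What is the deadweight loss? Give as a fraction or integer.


Pre-tax equilibrium quantity: Q* = 569/9
Post-tax equilibrium quantity: Q_tax = 469/9
Reduction in quantity: Q* - Q_tax = 100/9
DWL = (1/2) * tax * (Q* - Q_tax)
DWL = (1/2) * 5 * 100/9 = 250/9

250/9


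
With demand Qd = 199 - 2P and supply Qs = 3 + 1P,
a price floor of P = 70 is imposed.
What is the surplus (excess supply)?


At P = 70:
Qd = 199 - 2*70 = 59
Qs = 3 + 1*70 = 73
Surplus = Qs - Qd = 73 - 59 = 14

14


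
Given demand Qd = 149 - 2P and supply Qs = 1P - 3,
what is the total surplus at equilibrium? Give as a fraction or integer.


Find equilibrium: 149 - 2P = 1P - 3
149 + 3 = 3P
P* = 152/3 = 152/3
Q* = 1*152/3 - 3 = 143/3
Inverse demand: P = 149/2 - Q/2, so P_max = 149/2
Inverse supply: P = 3 + Q/1, so P_min = 3
CS = (1/2) * 143/3 * (149/2 - 152/3) = 20449/36
PS = (1/2) * 143/3 * (152/3 - 3) = 20449/18
TS = CS + PS = 20449/36 + 20449/18 = 20449/12

20449/12


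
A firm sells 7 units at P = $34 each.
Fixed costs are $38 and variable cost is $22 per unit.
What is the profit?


Total Revenue = P * Q = 34 * 7 = $238
Total Cost = FC + VC*Q = 38 + 22*7 = $192
Profit = TR - TC = 238 - 192 = $46

$46


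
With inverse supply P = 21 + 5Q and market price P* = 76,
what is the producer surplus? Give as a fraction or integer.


Minimum supply price (at Q=0): P_min = 21
Quantity supplied at P* = 76:
Q* = (76 - 21)/5 = 11
PS = (1/2) * Q* * (P* - P_min)
PS = (1/2) * 11 * (76 - 21)
PS = (1/2) * 11 * 55 = 605/2

605/2


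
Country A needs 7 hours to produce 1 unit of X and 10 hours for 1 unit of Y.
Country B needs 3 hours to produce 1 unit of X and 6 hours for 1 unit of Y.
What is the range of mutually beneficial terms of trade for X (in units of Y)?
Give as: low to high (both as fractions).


Opportunity cost of X for Country A = hours_X / hours_Y = 7/10 = 7/10 units of Y
Opportunity cost of X for Country B = hours_X / hours_Y = 3/6 = 1/2 units of Y
Terms of trade must be between the two opportunity costs.
Range: 1/2 to 7/10

1/2 to 7/10


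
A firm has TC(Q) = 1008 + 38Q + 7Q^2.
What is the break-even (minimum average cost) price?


AC(Q) = 1008/Q + 38 + 7Q
To minimize: dAC/dQ = -1008/Q^2 + 7 = 0
Q^2 = 1008/7 = 144
Q* = 12
Min AC = 1008/12 + 38 + 7*12
Min AC = 84 + 38 + 84 = 206

206


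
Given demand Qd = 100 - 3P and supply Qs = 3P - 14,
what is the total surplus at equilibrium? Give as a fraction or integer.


Find equilibrium: 100 - 3P = 3P - 14
100 + 14 = 6P
P* = 114/6 = 19
Q* = 3*19 - 14 = 43
Inverse demand: P = 100/3 - Q/3, so P_max = 100/3
Inverse supply: P = 14/3 + Q/3, so P_min = 14/3
CS = (1/2) * 43 * (100/3 - 19) = 1849/6
PS = (1/2) * 43 * (19 - 14/3) = 1849/6
TS = CS + PS = 1849/6 + 1849/6 = 1849/3

1849/3


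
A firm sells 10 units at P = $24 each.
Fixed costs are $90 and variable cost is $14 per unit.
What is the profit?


Total Revenue = P * Q = 24 * 10 = $240
Total Cost = FC + VC*Q = 90 + 14*10 = $230
Profit = TR - TC = 240 - 230 = $10

$10


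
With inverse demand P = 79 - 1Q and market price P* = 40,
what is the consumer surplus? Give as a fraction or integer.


Maximum willingness to pay (at Q=0): P_max = 79
Quantity demanded at P* = 40:
Q* = (79 - 40)/1 = 39
CS = (1/2) * Q* * (P_max - P*)
CS = (1/2) * 39 * (79 - 40)
CS = (1/2) * 39 * 39 = 1521/2

1521/2


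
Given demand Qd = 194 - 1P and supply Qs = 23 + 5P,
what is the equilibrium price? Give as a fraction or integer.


At equilibrium, Qd = Qs.
194 - 1P = 23 + 5P
194 - 23 = 1P + 5P
171 = 6P
P* = 171/6 = 57/2

57/2


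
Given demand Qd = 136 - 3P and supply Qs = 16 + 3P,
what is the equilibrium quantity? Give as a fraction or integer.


First find equilibrium price:
136 - 3P = 16 + 3P
P* = 120/6 = 20
Then substitute into demand:
Q* = 136 - 3 * 20 = 76

76


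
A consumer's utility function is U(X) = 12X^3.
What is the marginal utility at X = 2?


MU = dU/dX = 12*3*X^(3-1)
MU = 36*X^2
At X = 2:
MU = 36 * 2^2
MU = 36 * 4 = 144

144


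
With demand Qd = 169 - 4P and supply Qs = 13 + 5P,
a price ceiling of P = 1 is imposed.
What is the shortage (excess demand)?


At P = 1:
Qd = 169 - 4*1 = 165
Qs = 13 + 5*1 = 18
Shortage = Qd - Qs = 165 - 18 = 147

147


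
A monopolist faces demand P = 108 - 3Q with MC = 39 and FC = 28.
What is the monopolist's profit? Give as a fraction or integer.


MR = MC: 108 - 6Q = 39
Q* = 23/2
P* = 108 - 3*23/2 = 147/2
Profit = (P* - MC)*Q* - FC
= (147/2 - 39)*23/2 - 28
= 69/2*23/2 - 28
= 1587/4 - 28 = 1475/4

1475/4


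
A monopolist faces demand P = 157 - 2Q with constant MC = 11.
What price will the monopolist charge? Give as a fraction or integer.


MR = 157 - 4Q
Set MR = MC: 157 - 4Q = 11
Q* = 73/2
Substitute into demand:
P* = 157 - 2*73/2 = 84

84


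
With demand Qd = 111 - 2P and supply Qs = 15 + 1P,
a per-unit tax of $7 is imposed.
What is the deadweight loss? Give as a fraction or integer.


Pre-tax equilibrium quantity: Q* = 47
Post-tax equilibrium quantity: Q_tax = 127/3
Reduction in quantity: Q* - Q_tax = 14/3
DWL = (1/2) * tax * (Q* - Q_tax)
DWL = (1/2) * 7 * 14/3 = 49/3

49/3


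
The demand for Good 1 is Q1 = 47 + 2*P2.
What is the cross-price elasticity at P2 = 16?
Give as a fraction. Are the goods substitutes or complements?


dQ1/dP2 = 2
At P2 = 16: Q1 = 47 + 2*16 = 79
Exy = (dQ1/dP2)(P2/Q1) = 2 * 16 / 79 = 32/79
Since Exy > 0, the goods are substitutes.

32/79 (substitutes)


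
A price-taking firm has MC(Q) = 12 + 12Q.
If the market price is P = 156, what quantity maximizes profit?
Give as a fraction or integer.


In perfect competition, profit is maximized where P = MC.
156 = 12 + 12Q
144 = 12Q
Q* = 144/12 = 12

12


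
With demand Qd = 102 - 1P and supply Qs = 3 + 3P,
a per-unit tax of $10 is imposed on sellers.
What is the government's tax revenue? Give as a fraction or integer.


With tax on sellers, new supply: Qs' = 3 + 3(P - 10)
= 3P - 27
New equilibrium quantity:
Q_new = 279/4
Tax revenue = tax * Q_new = 10 * 279/4 = 1395/2

1395/2


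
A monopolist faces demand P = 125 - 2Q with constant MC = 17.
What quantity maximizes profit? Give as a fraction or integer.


TR = P*Q = (125 - 2Q)Q = 125Q - 2Q^2
MR = dTR/dQ = 125 - 4Q
Set MR = MC:
125 - 4Q = 17
108 = 4Q
Q* = 108/4 = 27

27


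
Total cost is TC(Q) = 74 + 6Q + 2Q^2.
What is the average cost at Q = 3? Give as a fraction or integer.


TC(3) = 74 + 6*3 + 2*3^2
TC(3) = 74 + 18 + 18 = 110
AC = TC/Q = 110/3 = 110/3

110/3


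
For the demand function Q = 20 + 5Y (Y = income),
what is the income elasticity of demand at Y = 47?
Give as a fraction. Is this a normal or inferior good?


dQ/dY = 5
At Y = 47: Q = 20 + 5*47 = 255
Ey = (dQ/dY)(Y/Q) = 5 * 47 / 255 = 47/51
Since Ey > 0, this is a normal good.

47/51 (normal good)


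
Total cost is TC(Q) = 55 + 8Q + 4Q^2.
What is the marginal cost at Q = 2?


MC = dTC/dQ = 8 + 2*4*Q
At Q = 2:
MC = 8 + 8*2
MC = 8 + 16 = 24

24


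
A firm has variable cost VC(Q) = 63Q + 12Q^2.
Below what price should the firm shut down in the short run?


AVC(Q) = VC(Q)/Q = 63 + 12Q
AVC is increasing in Q, so minimum AVC is at Q -> 0+.
Min AVC = 63
The firm should shut down if P < 63.

63


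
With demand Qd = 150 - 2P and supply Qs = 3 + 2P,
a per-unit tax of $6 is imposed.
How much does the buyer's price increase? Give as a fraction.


With a per-unit tax, the buyer's price increase depends on relative slopes.
Supply slope: d = 2, Demand slope: b = 2
Buyer's price increase = d * tax / (b + d)
= 2 * 6 / (2 + 2)
= 12 / 4 = 3

3


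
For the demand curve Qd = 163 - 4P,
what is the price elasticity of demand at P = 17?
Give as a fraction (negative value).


dQ/dP = -4
At P = 17: Q = 163 - 4*17 = 95
E = (dQ/dP)(P/Q) = (-4)(17/95) = -68/95

-68/95


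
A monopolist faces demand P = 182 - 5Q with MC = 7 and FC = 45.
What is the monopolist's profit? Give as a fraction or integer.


MR = MC: 182 - 10Q = 7
Q* = 35/2
P* = 182 - 5*35/2 = 189/2
Profit = (P* - MC)*Q* - FC
= (189/2 - 7)*35/2 - 45
= 175/2*35/2 - 45
= 6125/4 - 45 = 5945/4

5945/4


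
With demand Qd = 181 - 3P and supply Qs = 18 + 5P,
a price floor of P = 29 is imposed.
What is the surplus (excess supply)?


At P = 29:
Qd = 181 - 3*29 = 94
Qs = 18 + 5*29 = 163
Surplus = Qs - Qd = 163 - 94 = 69

69


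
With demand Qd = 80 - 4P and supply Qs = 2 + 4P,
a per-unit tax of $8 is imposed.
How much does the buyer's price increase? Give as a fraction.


With a per-unit tax, the buyer's price increase depends on relative slopes.
Supply slope: d = 4, Demand slope: b = 4
Buyer's price increase = d * tax / (b + d)
= 4 * 8 / (4 + 4)
= 32 / 8 = 4

4


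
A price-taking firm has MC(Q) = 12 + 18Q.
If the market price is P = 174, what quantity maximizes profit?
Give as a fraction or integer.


In perfect competition, profit is maximized where P = MC.
174 = 12 + 18Q
162 = 18Q
Q* = 162/18 = 9

9


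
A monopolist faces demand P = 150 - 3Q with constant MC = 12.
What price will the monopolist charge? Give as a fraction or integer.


MR = 150 - 6Q
Set MR = MC: 150 - 6Q = 12
Q* = 23
Substitute into demand:
P* = 150 - 3*23 = 81

81


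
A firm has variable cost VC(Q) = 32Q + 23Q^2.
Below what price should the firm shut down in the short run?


AVC(Q) = VC(Q)/Q = 32 + 23Q
AVC is increasing in Q, so minimum AVC is at Q -> 0+.
Min AVC = 32
The firm should shut down if P < 32.

32


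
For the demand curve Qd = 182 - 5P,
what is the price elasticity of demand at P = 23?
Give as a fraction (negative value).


dQ/dP = -5
At P = 23: Q = 182 - 5*23 = 67
E = (dQ/dP)(P/Q) = (-5)(23/67) = -115/67

-115/67


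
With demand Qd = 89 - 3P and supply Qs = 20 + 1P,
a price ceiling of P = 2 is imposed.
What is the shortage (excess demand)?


At P = 2:
Qd = 89 - 3*2 = 83
Qs = 20 + 1*2 = 22
Shortage = Qd - Qs = 83 - 22 = 61

61


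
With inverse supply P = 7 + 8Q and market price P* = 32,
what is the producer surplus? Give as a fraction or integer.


Minimum supply price (at Q=0): P_min = 7
Quantity supplied at P* = 32:
Q* = (32 - 7)/8 = 25/8
PS = (1/2) * Q* * (P* - P_min)
PS = (1/2) * 25/8 * (32 - 7)
PS = (1/2) * 25/8 * 25 = 625/16

625/16


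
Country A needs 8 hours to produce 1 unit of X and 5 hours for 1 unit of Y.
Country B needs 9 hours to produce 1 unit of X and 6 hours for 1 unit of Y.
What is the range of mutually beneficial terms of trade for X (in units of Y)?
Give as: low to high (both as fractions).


Opportunity cost of X for Country A = hours_X / hours_Y = 8/5 = 8/5 units of Y
Opportunity cost of X for Country B = hours_X / hours_Y = 9/6 = 3/2 units of Y
Terms of trade must be between the two opportunity costs.
Range: 3/2 to 8/5

3/2 to 8/5


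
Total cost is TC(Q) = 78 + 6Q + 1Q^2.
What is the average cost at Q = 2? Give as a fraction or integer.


TC(2) = 78 + 6*2 + 1*2^2
TC(2) = 78 + 12 + 4 = 94
AC = TC/Q = 94/2 = 47

47


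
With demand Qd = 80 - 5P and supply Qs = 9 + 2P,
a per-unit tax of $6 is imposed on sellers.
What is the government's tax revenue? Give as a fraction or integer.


With tax on sellers, new supply: Qs' = 9 + 2(P - 6)
= 2P - 3
New equilibrium quantity:
Q_new = 145/7
Tax revenue = tax * Q_new = 6 * 145/7 = 870/7

870/7


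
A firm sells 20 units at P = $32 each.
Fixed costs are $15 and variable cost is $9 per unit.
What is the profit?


Total Revenue = P * Q = 32 * 20 = $640
Total Cost = FC + VC*Q = 15 + 9*20 = $195
Profit = TR - TC = 640 - 195 = $445

$445


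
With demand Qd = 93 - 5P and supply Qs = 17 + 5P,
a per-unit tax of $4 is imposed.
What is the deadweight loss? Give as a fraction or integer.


Pre-tax equilibrium quantity: Q* = 55
Post-tax equilibrium quantity: Q_tax = 45
Reduction in quantity: Q* - Q_tax = 10
DWL = (1/2) * tax * (Q* - Q_tax)
DWL = (1/2) * 4 * 10 = 20

20


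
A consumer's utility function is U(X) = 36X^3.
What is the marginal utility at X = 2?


MU = dU/dX = 36*3*X^(3-1)
MU = 108*X^2
At X = 2:
MU = 108 * 2^2
MU = 108 * 4 = 432

432


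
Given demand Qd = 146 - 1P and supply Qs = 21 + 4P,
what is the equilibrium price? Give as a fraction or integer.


At equilibrium, Qd = Qs.
146 - 1P = 21 + 4P
146 - 21 = 1P + 4P
125 = 5P
P* = 125/5 = 25

25


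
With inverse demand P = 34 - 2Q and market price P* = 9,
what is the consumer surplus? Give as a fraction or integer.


Maximum willingness to pay (at Q=0): P_max = 34
Quantity demanded at P* = 9:
Q* = (34 - 9)/2 = 25/2
CS = (1/2) * Q* * (P_max - P*)
CS = (1/2) * 25/2 * (34 - 9)
CS = (1/2) * 25/2 * 25 = 625/4

625/4


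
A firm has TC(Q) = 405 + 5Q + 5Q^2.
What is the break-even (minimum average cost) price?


AC(Q) = 405/Q + 5 + 5Q
To minimize: dAC/dQ = -405/Q^2 + 5 = 0
Q^2 = 405/5 = 81
Q* = 9
Min AC = 405/9 + 5 + 5*9
Min AC = 45 + 5 + 45 = 95

95


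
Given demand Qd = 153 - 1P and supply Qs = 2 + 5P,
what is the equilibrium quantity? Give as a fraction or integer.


First find equilibrium price:
153 - 1P = 2 + 5P
P* = 151/6 = 151/6
Then substitute into demand:
Q* = 153 - 1 * 151/6 = 767/6

767/6


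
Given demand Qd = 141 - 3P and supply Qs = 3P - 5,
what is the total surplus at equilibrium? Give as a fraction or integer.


Find equilibrium: 141 - 3P = 3P - 5
141 + 5 = 6P
P* = 146/6 = 73/3
Q* = 3*73/3 - 5 = 68
Inverse demand: P = 47 - Q/3, so P_max = 47
Inverse supply: P = 5/3 + Q/3, so P_min = 5/3
CS = (1/2) * 68 * (47 - 73/3) = 2312/3
PS = (1/2) * 68 * (73/3 - 5/3) = 2312/3
TS = CS + PS = 2312/3 + 2312/3 = 4624/3

4624/3


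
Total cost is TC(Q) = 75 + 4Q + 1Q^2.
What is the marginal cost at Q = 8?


MC = dTC/dQ = 4 + 2*1*Q
At Q = 8:
MC = 4 + 2*8
MC = 4 + 16 = 20

20


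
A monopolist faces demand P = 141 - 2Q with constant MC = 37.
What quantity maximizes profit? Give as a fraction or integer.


TR = P*Q = (141 - 2Q)Q = 141Q - 2Q^2
MR = dTR/dQ = 141 - 4Q
Set MR = MC:
141 - 4Q = 37
104 = 4Q
Q* = 104/4 = 26

26


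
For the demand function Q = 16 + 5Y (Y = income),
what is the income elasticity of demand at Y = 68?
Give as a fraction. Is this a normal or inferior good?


dQ/dY = 5
At Y = 68: Q = 16 + 5*68 = 356
Ey = (dQ/dY)(Y/Q) = 5 * 68 / 356 = 85/89
Since Ey > 0, this is a normal good.

85/89 (normal good)


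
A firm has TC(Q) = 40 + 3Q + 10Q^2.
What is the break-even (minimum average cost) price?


AC(Q) = 40/Q + 3 + 10Q
To minimize: dAC/dQ = -40/Q^2 + 10 = 0
Q^2 = 40/10 = 4
Q* = 2
Min AC = 40/2 + 3 + 10*2
Min AC = 20 + 3 + 20 = 43

43


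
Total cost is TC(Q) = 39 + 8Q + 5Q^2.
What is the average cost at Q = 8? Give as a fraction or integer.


TC(8) = 39 + 8*8 + 5*8^2
TC(8) = 39 + 64 + 320 = 423
AC = TC/Q = 423/8 = 423/8

423/8


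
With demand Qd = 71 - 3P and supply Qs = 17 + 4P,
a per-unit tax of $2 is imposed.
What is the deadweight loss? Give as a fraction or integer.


Pre-tax equilibrium quantity: Q* = 335/7
Post-tax equilibrium quantity: Q_tax = 311/7
Reduction in quantity: Q* - Q_tax = 24/7
DWL = (1/2) * tax * (Q* - Q_tax)
DWL = (1/2) * 2 * 24/7 = 24/7

24/7


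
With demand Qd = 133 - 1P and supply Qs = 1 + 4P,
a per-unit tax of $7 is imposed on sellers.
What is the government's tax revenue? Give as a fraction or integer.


With tax on sellers, new supply: Qs' = 1 + 4(P - 7)
= 4P - 27
New equilibrium quantity:
Q_new = 101
Tax revenue = tax * Q_new = 7 * 101 = 707

707


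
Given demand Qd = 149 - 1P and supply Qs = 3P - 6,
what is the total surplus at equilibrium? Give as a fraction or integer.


Find equilibrium: 149 - 1P = 3P - 6
149 + 6 = 4P
P* = 155/4 = 155/4
Q* = 3*155/4 - 6 = 441/4
Inverse demand: P = 149 - Q/1, so P_max = 149
Inverse supply: P = 2 + Q/3, so P_min = 2
CS = (1/2) * 441/4 * (149 - 155/4) = 194481/32
PS = (1/2) * 441/4 * (155/4 - 2) = 64827/32
TS = CS + PS = 194481/32 + 64827/32 = 64827/8

64827/8


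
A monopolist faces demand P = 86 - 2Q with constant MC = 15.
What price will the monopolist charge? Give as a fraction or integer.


MR = 86 - 4Q
Set MR = MC: 86 - 4Q = 15
Q* = 71/4
Substitute into demand:
P* = 86 - 2*71/4 = 101/2

101/2


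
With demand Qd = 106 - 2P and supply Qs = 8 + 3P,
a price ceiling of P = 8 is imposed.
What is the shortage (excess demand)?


At P = 8:
Qd = 106 - 2*8 = 90
Qs = 8 + 3*8 = 32
Shortage = Qd - Qs = 90 - 32 = 58

58


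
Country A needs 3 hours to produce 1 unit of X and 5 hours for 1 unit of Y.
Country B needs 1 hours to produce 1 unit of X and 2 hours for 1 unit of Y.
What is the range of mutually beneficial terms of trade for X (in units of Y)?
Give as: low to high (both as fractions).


Opportunity cost of X for Country A = hours_X / hours_Y = 3/5 = 3/5 units of Y
Opportunity cost of X for Country B = hours_X / hours_Y = 1/2 = 1/2 units of Y
Terms of trade must be between the two opportunity costs.
Range: 1/2 to 3/5

1/2 to 3/5


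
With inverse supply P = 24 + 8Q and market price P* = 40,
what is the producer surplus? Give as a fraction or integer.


Minimum supply price (at Q=0): P_min = 24
Quantity supplied at P* = 40:
Q* = (40 - 24)/8 = 2
PS = (1/2) * Q* * (P* - P_min)
PS = (1/2) * 2 * (40 - 24)
PS = (1/2) * 2 * 16 = 16

16


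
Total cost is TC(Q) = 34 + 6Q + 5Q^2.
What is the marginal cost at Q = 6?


MC = dTC/dQ = 6 + 2*5*Q
At Q = 6:
MC = 6 + 10*6
MC = 6 + 60 = 66

66


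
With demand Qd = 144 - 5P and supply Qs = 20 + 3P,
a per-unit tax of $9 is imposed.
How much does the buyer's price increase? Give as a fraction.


With a per-unit tax, the buyer's price increase depends on relative slopes.
Supply slope: d = 3, Demand slope: b = 5
Buyer's price increase = d * tax / (b + d)
= 3 * 9 / (5 + 3)
= 27 / 8 = 27/8

27/8


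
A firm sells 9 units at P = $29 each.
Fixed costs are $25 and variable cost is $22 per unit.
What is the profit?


Total Revenue = P * Q = 29 * 9 = $261
Total Cost = FC + VC*Q = 25 + 22*9 = $223
Profit = TR - TC = 261 - 223 = $38

$38


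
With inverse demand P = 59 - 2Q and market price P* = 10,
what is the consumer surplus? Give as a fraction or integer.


Maximum willingness to pay (at Q=0): P_max = 59
Quantity demanded at P* = 10:
Q* = (59 - 10)/2 = 49/2
CS = (1/2) * Q* * (P_max - P*)
CS = (1/2) * 49/2 * (59 - 10)
CS = (1/2) * 49/2 * 49 = 2401/4

2401/4


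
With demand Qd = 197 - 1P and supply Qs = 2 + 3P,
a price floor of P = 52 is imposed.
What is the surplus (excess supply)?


At P = 52:
Qd = 197 - 1*52 = 145
Qs = 2 + 3*52 = 158
Surplus = Qs - Qd = 158 - 145 = 13

13


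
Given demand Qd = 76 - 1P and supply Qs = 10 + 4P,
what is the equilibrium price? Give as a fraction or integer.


At equilibrium, Qd = Qs.
76 - 1P = 10 + 4P
76 - 10 = 1P + 4P
66 = 5P
P* = 66/5 = 66/5

66/5


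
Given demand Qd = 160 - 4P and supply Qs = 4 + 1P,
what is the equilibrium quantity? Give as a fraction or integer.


First find equilibrium price:
160 - 4P = 4 + 1P
P* = 156/5 = 156/5
Then substitute into demand:
Q* = 160 - 4 * 156/5 = 176/5

176/5


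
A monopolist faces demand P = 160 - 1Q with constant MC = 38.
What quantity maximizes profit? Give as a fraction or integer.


TR = P*Q = (160 - 1Q)Q = 160Q - 1Q^2
MR = dTR/dQ = 160 - 2Q
Set MR = MC:
160 - 2Q = 38
122 = 2Q
Q* = 122/2 = 61

61


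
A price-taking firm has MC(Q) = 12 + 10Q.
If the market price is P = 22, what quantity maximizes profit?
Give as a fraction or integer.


In perfect competition, profit is maximized where P = MC.
22 = 12 + 10Q
10 = 10Q
Q* = 10/10 = 1

1


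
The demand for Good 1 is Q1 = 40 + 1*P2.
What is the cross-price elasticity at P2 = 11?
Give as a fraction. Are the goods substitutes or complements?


dQ1/dP2 = 1
At P2 = 11: Q1 = 40 + 1*11 = 51
Exy = (dQ1/dP2)(P2/Q1) = 1 * 11 / 51 = 11/51
Since Exy > 0, the goods are substitutes.

11/51 (substitutes)


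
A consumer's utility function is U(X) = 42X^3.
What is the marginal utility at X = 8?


MU = dU/dX = 42*3*X^(3-1)
MU = 126*X^2
At X = 8:
MU = 126 * 8^2
MU = 126 * 64 = 8064

8064


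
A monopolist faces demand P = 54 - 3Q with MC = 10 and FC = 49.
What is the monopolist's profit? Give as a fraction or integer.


MR = MC: 54 - 6Q = 10
Q* = 22/3
P* = 54 - 3*22/3 = 32
Profit = (P* - MC)*Q* - FC
= (32 - 10)*22/3 - 49
= 22*22/3 - 49
= 484/3 - 49 = 337/3

337/3


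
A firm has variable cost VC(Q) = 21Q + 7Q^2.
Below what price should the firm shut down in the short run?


AVC(Q) = VC(Q)/Q = 21 + 7Q
AVC is increasing in Q, so minimum AVC is at Q -> 0+.
Min AVC = 21
The firm should shut down if P < 21.

21


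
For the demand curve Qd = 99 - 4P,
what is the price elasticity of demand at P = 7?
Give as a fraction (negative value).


dQ/dP = -4
At P = 7: Q = 99 - 4*7 = 71
E = (dQ/dP)(P/Q) = (-4)(7/71) = -28/71

-28/71


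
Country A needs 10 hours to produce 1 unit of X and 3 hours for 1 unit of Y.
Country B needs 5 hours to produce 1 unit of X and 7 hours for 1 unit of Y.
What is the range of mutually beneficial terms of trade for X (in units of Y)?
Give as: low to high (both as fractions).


Opportunity cost of X for Country A = hours_X / hours_Y = 10/3 = 10/3 units of Y
Opportunity cost of X for Country B = hours_X / hours_Y = 5/7 = 5/7 units of Y
Terms of trade must be between the two opportunity costs.
Range: 5/7 to 10/3

5/7 to 10/3


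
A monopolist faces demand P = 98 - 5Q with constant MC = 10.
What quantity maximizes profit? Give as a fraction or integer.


TR = P*Q = (98 - 5Q)Q = 98Q - 5Q^2
MR = dTR/dQ = 98 - 10Q
Set MR = MC:
98 - 10Q = 10
88 = 10Q
Q* = 88/10 = 44/5

44/5


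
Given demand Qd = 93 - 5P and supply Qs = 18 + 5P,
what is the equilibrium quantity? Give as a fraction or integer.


First find equilibrium price:
93 - 5P = 18 + 5P
P* = 75/10 = 15/2
Then substitute into demand:
Q* = 93 - 5 * 15/2 = 111/2

111/2


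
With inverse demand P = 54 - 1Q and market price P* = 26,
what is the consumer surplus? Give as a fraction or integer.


Maximum willingness to pay (at Q=0): P_max = 54
Quantity demanded at P* = 26:
Q* = (54 - 26)/1 = 28
CS = (1/2) * Q* * (P_max - P*)
CS = (1/2) * 28 * (54 - 26)
CS = (1/2) * 28 * 28 = 392

392


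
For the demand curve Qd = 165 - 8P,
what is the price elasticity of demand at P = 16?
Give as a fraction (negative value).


dQ/dP = -8
At P = 16: Q = 165 - 8*16 = 37
E = (dQ/dP)(P/Q) = (-8)(16/37) = -128/37

-128/37


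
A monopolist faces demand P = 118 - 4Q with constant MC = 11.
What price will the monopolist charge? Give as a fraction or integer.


MR = 118 - 8Q
Set MR = MC: 118 - 8Q = 11
Q* = 107/8
Substitute into demand:
P* = 118 - 4*107/8 = 129/2

129/2


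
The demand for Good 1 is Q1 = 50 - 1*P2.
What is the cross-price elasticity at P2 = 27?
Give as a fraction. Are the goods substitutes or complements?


dQ1/dP2 = -1
At P2 = 27: Q1 = 50 - 1*27 = 23
Exy = (dQ1/dP2)(P2/Q1) = -1 * 27 / 23 = -27/23
Since Exy < 0, the goods are complements.

-27/23 (complements)


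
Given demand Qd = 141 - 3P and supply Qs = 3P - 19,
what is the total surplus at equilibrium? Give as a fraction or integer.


Find equilibrium: 141 - 3P = 3P - 19
141 + 19 = 6P
P* = 160/6 = 80/3
Q* = 3*80/3 - 19 = 61
Inverse demand: P = 47 - Q/3, so P_max = 47
Inverse supply: P = 19/3 + Q/3, so P_min = 19/3
CS = (1/2) * 61 * (47 - 80/3) = 3721/6
PS = (1/2) * 61 * (80/3 - 19/3) = 3721/6
TS = CS + PS = 3721/6 + 3721/6 = 3721/3

3721/3


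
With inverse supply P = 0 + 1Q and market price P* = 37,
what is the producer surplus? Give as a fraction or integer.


Minimum supply price (at Q=0): P_min = 0
Quantity supplied at P* = 37:
Q* = (37 - 0)/1 = 37
PS = (1/2) * Q* * (P* - P_min)
PS = (1/2) * 37 * (37 - 0)
PS = (1/2) * 37 * 37 = 1369/2

1369/2


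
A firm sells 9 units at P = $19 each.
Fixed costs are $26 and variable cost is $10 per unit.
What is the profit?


Total Revenue = P * Q = 19 * 9 = $171
Total Cost = FC + VC*Q = 26 + 10*9 = $116
Profit = TR - TC = 171 - 116 = $55

$55


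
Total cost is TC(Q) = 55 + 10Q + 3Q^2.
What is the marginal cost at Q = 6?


MC = dTC/dQ = 10 + 2*3*Q
At Q = 6:
MC = 10 + 6*6
MC = 10 + 36 = 46

46


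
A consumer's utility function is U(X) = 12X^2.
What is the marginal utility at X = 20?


MU = dU/dX = 12*2*X^(2-1)
MU = 24*X^1
At X = 20:
MU = 24 * 20^1
MU = 24 * 20 = 480

480


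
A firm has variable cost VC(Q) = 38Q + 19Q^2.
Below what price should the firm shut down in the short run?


AVC(Q) = VC(Q)/Q = 38 + 19Q
AVC is increasing in Q, so minimum AVC is at Q -> 0+.
Min AVC = 38
The firm should shut down if P < 38.

38


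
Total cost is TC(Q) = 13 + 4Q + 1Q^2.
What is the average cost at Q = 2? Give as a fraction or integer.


TC(2) = 13 + 4*2 + 1*2^2
TC(2) = 13 + 8 + 4 = 25
AC = TC/Q = 25/2 = 25/2

25/2


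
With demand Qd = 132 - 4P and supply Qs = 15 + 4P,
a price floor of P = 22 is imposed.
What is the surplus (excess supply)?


At P = 22:
Qd = 132 - 4*22 = 44
Qs = 15 + 4*22 = 103
Surplus = Qs - Qd = 103 - 44 = 59

59
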